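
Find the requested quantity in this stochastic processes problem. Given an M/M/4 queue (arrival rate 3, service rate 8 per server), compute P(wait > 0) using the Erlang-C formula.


a = lambda/mu = 0.3750
rho = a/c = 0.0938
Erlang-C formula applied:
C(c,a) = 6.2488e-04

6.2488e-04


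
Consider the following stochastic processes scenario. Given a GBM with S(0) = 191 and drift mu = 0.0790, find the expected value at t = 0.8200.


E[S(t)] = S(0) * exp(mu * t)
= 191 * exp(0.0790 * 0.8200)
= 191 * 1.0669
= 203.7825

203.7825


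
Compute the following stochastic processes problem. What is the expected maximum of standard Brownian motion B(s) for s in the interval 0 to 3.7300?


E(max B(s)) = sqrt(2t/pi)
= sqrt(2*3.7300/pi)
= sqrt(2.3746)
= 1.5410

1.5410


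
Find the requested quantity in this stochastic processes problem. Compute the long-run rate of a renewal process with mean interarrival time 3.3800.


Long-run renewal rate = 1/E(X)
= 1/3.3800
= 0.2959

0.2959


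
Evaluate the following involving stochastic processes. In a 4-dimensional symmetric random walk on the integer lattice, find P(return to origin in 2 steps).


P(return in 2 steps) = P(reverse first step) = 1/(2d)
= 1/8
= 0.1250

0.1250


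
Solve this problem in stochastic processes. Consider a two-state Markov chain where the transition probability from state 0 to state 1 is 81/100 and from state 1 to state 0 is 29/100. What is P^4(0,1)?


Computing P^4 by matrix multiplication.
P = [[0.1900, 0.8100], [0.2900, 0.7100]]
After raising P to the power 4:
P^4(0,1) = 0.7363

0.7363


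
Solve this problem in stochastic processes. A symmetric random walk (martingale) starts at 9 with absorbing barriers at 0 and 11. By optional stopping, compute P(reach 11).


By optional stopping theorem: E(M at tau) = M(0) = 9
P(hit 11)*11 + P(hit 0)*0 = 9
P(hit 11) = (9 - 0)/(11 - 0) = 9/11 = 0.8182

0.8182


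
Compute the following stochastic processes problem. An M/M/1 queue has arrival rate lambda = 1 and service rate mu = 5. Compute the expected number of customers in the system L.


rho = 1/5 = 0.2000
L = rho/(1-rho)
= 0.2000/0.8000
= 0.2500

0.2500


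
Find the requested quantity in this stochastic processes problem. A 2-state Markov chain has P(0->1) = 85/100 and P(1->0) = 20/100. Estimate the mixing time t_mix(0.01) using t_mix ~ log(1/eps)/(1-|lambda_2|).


lambda_2 = |1 - p01 - p10| = |1 - 0.8500 - 0.2000| = 0.0500
t_mix ~ log(1/eps)/(1 - |lambda_2|)
= log(100)/(1 - 0.0500) = 4.6052/0.9500
= 4.8475

4.8475


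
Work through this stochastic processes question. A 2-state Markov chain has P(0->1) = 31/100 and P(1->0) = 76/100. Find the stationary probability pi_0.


Stationary distribution: pi_0 = p10/(p01+p10), pi_1 = p01/(p01+p10)
p01 = 0.3100, p10 = 0.7600
pi_0 = 0.7103

0.7103


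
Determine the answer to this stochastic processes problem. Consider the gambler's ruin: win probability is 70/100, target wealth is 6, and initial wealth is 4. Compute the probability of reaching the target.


Gambler's ruin formula:
r = q/p = 0.3000/0.7000 = 0.4286
P(win) = (1 - r^i)/(1 - r^N)
= (1 - 0.4286^4)/(1 - 0.4286^6)
= 0.9723

0.9723


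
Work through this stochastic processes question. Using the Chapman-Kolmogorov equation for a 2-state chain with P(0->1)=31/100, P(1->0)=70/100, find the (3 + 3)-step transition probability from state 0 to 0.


P^6 = P^3 * P^3
Computing via matrix multiplication of the transition matrix.
Entry (0,0) of P^6 = 0.6931

0.6931


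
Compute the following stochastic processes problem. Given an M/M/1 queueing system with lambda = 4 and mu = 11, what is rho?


rho = lambda/mu
= 4/11
= 0.3636

0.3636


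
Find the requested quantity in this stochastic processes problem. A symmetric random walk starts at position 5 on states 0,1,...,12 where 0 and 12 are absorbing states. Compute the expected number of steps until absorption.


For symmetric RW on 0,...,N with absorbing barriers, E(i) = i*(N-i)
E(5) = 5 * 7 = 35

35


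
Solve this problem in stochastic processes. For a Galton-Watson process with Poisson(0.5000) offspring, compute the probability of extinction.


Since mu = 0.5000 <= 1, extinction probability = 1.

1.0000


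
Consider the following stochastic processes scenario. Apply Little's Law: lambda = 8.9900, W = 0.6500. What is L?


Little's Law: L = lambda * W
= 8.9900 * 0.6500
= 5.8435

5.8435


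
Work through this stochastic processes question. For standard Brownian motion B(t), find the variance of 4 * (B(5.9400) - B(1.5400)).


Var(alpha*(B(t)-B(s))) = alpha^2 * (t-s)
= 4^2 * (5.9400 - 1.5400)
= 16 * 4.4000
= 70.4000

70.4000


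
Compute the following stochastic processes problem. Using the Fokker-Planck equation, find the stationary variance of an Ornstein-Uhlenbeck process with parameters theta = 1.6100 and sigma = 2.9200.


Stationary variance = sigma^2 / (2*theta)
= 2.9200^2 / (2*1.6100)
= 8.5264 / 3.2200
= 2.6480

2.6480


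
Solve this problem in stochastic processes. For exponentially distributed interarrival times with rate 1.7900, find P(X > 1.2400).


P(X > t) = exp(-lambda * t)
= exp(-1.7900 * 1.2400)
= exp(-2.2196) = 0.1087

0.1087


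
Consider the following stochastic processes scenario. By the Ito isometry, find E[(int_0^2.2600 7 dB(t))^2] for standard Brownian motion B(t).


By Ito isometry: E[(int f dB)^2] = int f^2 dt
= 7^2 * 2.2600
= 49 * 2.2600 = 110.7400

110.7400


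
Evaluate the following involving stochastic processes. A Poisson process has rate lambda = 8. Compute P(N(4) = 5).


P(N(t)=k) = (lambda*t)^k * exp(-lambda*t) / k!
lambda*t = 32
= 32^5 * exp(-32) / 5!
= 33554432 * 1.2664e-14 / 120
= 3.5412e-09

3.5412e-09


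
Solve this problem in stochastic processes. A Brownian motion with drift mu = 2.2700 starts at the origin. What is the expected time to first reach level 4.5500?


Expected first passage time = a/mu
= 4.5500/2.2700
= 2.0044

2.0044


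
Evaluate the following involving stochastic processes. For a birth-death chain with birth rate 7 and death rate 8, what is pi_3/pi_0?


For birth-death process, pi_n/pi_0 = (lambda/mu)^n
= (7/8)^3
= 0.6699

0.6699


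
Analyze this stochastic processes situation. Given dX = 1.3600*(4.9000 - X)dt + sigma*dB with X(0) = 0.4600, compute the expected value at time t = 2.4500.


E[X(t)] = mu + (X(0) - mu)*exp(-theta*t)
= 4.9000 + (0.4600 - 4.9000)*exp(-1.3600*2.4500)
= 4.9000 + -4.4400 * 0.0357
= 4.7414

4.7414


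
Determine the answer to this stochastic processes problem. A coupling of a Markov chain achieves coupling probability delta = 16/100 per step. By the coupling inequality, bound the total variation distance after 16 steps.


TV distance bound <= (1-delta)^n
= (1 - 0.1600)^16
= 0.8400^16
= 0.0614

0.0614


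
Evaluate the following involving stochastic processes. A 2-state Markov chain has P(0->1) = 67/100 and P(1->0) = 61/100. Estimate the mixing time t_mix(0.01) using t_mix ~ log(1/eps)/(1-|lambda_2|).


lambda_2 = |1 - p01 - p10| = |1 - 0.6700 - 0.6100| = 0.2800
t_mix ~ log(1/eps)/(1 - |lambda_2|)
= log(100)/(1 - 0.2800) = 4.6052/0.7200
= 6.3961

6.3961


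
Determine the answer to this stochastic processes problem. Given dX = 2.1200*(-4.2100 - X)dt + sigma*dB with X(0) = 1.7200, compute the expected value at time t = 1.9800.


E[X(t)] = mu + (X(0) - mu)*exp(-theta*t)
= -4.2100 + (1.7200 - -4.2100)*exp(-2.1200*1.9800)
= -4.2100 + 5.9300 * 0.0150
= -4.1209

-4.1209


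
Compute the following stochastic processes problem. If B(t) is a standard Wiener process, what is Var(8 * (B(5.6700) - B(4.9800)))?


Var(alpha*(B(t)-B(s))) = alpha^2 * (t-s)
= 8^2 * (5.6700 - 4.9800)
= 64 * 0.6900
= 44.1600

44.1600


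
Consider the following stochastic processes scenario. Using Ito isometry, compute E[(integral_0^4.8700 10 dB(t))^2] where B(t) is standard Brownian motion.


By Ito isometry: E[(int f dB)^2] = int f^2 dt
= 10^2 * 4.8700
= 100 * 4.8700 = 487.0000

487.0000


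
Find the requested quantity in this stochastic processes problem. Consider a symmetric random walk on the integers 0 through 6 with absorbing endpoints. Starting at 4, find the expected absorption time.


For symmetric RW on 0,...,N with absorbing barriers, E(i) = i*(N-i)
E(4) = 4 * 2 = 8

8


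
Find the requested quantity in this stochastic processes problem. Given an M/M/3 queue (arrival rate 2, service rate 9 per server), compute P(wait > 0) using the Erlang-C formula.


a = lambda/mu = 0.2222
rho = a/c = 0.0741
Erlang-C formula applied:
C(c,a) = 0.0016

0.0016


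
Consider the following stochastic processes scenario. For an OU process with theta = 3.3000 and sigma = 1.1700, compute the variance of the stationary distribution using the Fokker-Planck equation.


Stationary variance = sigma^2 / (2*theta)
= 1.1700^2 / (2*3.3000)
= 1.3689 / 6.6000
= 0.2074

0.2074


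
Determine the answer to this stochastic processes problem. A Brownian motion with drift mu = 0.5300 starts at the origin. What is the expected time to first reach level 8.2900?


Expected first passage time = a/mu
= 8.2900/0.5300
= 15.6415

15.6415


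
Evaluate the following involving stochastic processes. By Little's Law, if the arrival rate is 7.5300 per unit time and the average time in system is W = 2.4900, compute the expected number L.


Little's Law: L = lambda * W
= 7.5300 * 2.4900
= 18.7497

18.7497


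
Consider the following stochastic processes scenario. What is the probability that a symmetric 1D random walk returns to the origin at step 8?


P(S(8) = 0) = C(8,4) / 4^4
= 70 / 256
= 0.2734

0.2734


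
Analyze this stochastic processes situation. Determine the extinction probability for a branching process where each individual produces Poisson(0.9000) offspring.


Since mu = 0.9000 <= 1, extinction probability = 1.

1.0000


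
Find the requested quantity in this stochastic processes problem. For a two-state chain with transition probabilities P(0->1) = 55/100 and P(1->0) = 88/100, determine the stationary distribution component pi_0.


Stationary distribution: pi_0 = p10/(p01+p10), pi_1 = p01/(p01+p10)
p01 = 0.5500, p10 = 0.8800
pi_0 = 0.6154

0.6154


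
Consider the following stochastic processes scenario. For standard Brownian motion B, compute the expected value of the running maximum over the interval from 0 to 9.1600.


E(max B(s)) = sqrt(2t/pi)
= sqrt(2*9.1600/pi)
= sqrt(5.8314)
= 2.4148

2.4148


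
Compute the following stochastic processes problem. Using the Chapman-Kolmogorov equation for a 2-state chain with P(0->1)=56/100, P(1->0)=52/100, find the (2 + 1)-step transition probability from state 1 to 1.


P^3 = P^2 * P^1
Computing via matrix multiplication of the transition matrix.
Entry (1,1) of P^3 = 0.5183

0.5183


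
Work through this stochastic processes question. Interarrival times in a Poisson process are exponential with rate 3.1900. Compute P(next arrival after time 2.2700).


P(X > t) = exp(-lambda * t)
= exp(-3.1900 * 2.2700)
= exp(-7.2413) = 7.1638e-04

7.1638e-04


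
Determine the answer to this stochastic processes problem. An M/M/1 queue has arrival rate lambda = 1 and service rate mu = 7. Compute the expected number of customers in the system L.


rho = 1/7 = 0.1429
L = rho/(1-rho)
= 0.1429/0.8571
= 0.1667

0.1667


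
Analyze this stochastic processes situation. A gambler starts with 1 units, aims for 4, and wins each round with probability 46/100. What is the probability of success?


Gambler's ruin formula:
r = q/p = 0.5400/0.4600 = 1.1739
P(win) = (1 - r^i)/(1 - r^N)
= (1 - 1.1739^1)/(1 - 1.1739^4)
= 0.1934

0.1934


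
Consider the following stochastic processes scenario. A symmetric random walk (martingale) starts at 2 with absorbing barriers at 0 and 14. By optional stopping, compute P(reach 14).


By optional stopping theorem: E(M at tau) = M(0) = 2
P(hit 14)*14 + P(hit 0)*0 = 2
P(hit 14) = (2 - 0)/(14 - 0) = 1/7 = 0.1429

0.1429


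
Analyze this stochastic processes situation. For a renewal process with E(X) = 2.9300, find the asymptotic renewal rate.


Long-run renewal rate = 1/E(X)
= 1/2.9300
= 0.3413

0.3413


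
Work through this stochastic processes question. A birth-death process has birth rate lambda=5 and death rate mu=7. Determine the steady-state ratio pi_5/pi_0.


For birth-death process, pi_n/pi_0 = (lambda/mu)^n
= (5/7)^5
= 0.1859

0.1859


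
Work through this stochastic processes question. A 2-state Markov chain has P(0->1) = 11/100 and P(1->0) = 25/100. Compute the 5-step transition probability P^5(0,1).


Computing P^5 by matrix multiplication.
P = [[0.8900, 0.1100], [0.2500, 0.7500]]
After raising P to the power 5:
P^5(0,1) = 0.2727

0.2727


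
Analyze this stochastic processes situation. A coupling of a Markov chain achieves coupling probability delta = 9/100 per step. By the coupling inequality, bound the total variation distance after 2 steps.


TV distance bound <= (1-delta)^n
= (1 - 0.0900)^2
= 0.9100^2
= 0.8281

0.8281


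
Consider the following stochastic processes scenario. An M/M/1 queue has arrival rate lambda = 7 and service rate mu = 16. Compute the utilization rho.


rho = lambda/mu
= 7/16
= 0.4375

0.4375


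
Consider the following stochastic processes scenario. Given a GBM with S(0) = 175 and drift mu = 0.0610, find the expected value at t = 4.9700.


E[S(t)] = S(0) * exp(mu * t)
= 175 * exp(0.0610 * 4.9700)
= 175 * 1.3541
= 236.9753

236.9753


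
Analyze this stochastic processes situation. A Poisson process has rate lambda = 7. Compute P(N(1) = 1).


P(N(t)=k) = (lambda*t)^k * exp(-lambda*t) / k!
lambda*t = 7
= 7^1 * exp(-7) / 1!
= 7 * 9.1188e-04 / 1
= 0.0064

0.0064


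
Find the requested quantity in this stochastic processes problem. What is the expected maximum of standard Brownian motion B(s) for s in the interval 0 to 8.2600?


E(max B(s)) = sqrt(2t/pi)
= sqrt(2*8.2600/pi)
= sqrt(5.2585)
= 2.2931

2.2931


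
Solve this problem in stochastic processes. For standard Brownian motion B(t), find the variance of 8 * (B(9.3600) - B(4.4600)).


Var(alpha*(B(t)-B(s))) = alpha^2 * (t-s)
= 8^2 * (9.3600 - 4.4600)
= 64 * 4.9000
= 313.6000

313.6000


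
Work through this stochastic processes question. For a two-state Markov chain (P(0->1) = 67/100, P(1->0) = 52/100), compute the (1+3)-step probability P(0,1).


P^4 = P^1 * P^3
Computing via matrix multiplication of the transition matrix.
Entry (0,1) of P^4 = 0.5623

0.5623


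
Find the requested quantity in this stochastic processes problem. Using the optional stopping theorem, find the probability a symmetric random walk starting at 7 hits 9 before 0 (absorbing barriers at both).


By optional stopping theorem: E(M at tau) = M(0) = 7
P(hit 9)*9 + P(hit 0)*0 = 7
P(hit 9) = (7 - 0)/(9 - 0) = 7/9 = 0.7778

0.7778


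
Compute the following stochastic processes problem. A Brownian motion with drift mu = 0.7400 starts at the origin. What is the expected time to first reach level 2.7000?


Expected first passage time = a/mu
= 2.7000/0.7400
= 3.6486

3.6486


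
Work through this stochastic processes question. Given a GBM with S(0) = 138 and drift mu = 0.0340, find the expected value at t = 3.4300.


E[S(t)] = S(0) * exp(mu * t)
= 138 * exp(0.0340 * 3.4300)
= 138 * 1.1237
= 155.0695

155.0695


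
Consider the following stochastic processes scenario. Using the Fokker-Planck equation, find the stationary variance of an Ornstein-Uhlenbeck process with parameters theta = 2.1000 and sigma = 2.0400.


Stationary variance = sigma^2 / (2*theta)
= 2.0400^2 / (2*2.1000)
= 4.1616 / 4.2000
= 0.9909

0.9909


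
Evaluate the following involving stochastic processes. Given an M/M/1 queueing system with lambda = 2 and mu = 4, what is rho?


rho = lambda/mu
= 2/4
= 0.5000

0.5000


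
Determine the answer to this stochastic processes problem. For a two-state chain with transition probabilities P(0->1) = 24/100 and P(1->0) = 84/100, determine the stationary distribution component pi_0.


Stationary distribution: pi_0 = p10/(p01+p10), pi_1 = p01/(p01+p10)
p01 = 0.2400, p10 = 0.8400
pi_0 = 0.7778

0.7778


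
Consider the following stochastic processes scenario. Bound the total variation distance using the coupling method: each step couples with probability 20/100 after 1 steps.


TV distance bound <= (1-delta)^n
= (1 - 0.2000)^1
= 0.8000^1
= 0.8000

0.8000


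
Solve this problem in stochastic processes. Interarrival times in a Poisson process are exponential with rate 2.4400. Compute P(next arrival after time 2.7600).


P(X > t) = exp(-lambda * t)
= exp(-2.4400 * 2.7600)
= exp(-6.7344) = 0.0012

0.0012


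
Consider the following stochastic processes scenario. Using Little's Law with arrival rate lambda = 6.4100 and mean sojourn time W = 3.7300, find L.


Little's Law: L = lambda * W
= 6.4100 * 3.7300
= 23.9093

23.9093


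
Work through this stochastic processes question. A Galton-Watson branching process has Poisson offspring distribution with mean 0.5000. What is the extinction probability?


Since mu = 0.5000 <= 1, extinction probability = 1.

1.0000


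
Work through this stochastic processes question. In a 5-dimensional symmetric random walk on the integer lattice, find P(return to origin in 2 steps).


P(return in 2 steps) = P(reverse first step) = 1/(2d)
= 1/10
= 0.1000

0.1000


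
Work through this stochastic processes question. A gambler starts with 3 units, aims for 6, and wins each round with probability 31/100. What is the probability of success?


Gambler's ruin formula:
r = q/p = 0.6900/0.3100 = 2.2258
P(win) = (1 - r^i)/(1 - r^N)
= (1 - 2.2258^3)/(1 - 2.2258^6)
= 0.0831

0.0831


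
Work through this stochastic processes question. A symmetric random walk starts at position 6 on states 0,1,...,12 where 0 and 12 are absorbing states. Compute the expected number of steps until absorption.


For symmetric RW on 0,...,N with absorbing barriers, E(i) = i*(N-i)
E(6) = 6 * 6 = 36

36


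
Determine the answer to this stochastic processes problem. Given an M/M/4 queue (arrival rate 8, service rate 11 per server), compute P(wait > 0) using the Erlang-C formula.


a = lambda/mu = 0.7273
rho = a/c = 0.1818
Erlang-C formula applied:
C(c,a) = 0.0069

0.0069


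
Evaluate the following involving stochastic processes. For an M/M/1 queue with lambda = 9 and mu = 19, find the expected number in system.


rho = 9/19 = 0.4737
L = rho/(1-rho)
= 0.4737/0.5263
= 0.9000

0.9000


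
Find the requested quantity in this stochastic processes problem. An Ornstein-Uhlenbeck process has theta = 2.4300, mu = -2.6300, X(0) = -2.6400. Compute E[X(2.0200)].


E[X(t)] = mu + (X(0) - mu)*exp(-theta*t)
= -2.6300 + (-2.6400 - -2.6300)*exp(-2.4300*2.0200)
= -2.6300 + -0.0100 * 0.0074
= -2.6301

-2.6301


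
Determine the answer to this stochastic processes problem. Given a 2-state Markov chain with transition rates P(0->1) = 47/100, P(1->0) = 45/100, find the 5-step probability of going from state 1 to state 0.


Computing P^5 by matrix multiplication.
P = [[0.5300, 0.4700], [0.4500, 0.5500]]
After raising P to the power 5:
P^5(1,0) = 0.4891

0.4891


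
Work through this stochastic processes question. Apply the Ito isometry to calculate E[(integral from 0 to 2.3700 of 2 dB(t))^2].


By Ito isometry: E[(int f dB)^2] = int f^2 dt
= 2^2 * 2.3700
= 4 * 2.3700 = 9.4800

9.4800


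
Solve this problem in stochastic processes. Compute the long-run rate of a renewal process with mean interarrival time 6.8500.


Long-run renewal rate = 1/E(X)
= 1/6.8500
= 0.1460

0.1460


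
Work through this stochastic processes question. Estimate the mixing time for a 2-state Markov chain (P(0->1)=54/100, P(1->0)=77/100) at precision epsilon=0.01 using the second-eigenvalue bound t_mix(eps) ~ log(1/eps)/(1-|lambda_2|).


lambda_2 = |1 - p01 - p10| = |1 - 0.5400 - 0.7700| = 0.3100
t_mix ~ log(1/eps)/(1 - |lambda_2|)
= log(100)/(1 - 0.3100) = 4.6052/0.6900
= 6.6742

6.6742


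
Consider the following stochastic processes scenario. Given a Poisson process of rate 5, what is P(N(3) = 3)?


P(N(t)=k) = (lambda*t)^k * exp(-lambda*t) / k!
lambda*t = 15
= 15^3 * exp(-15) / 3!
= 3375 * 3.0590e-07 / 6
= 1.7207e-04

1.7207e-04


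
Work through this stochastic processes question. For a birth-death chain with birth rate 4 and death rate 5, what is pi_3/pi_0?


For birth-death process, pi_n/pi_0 = (lambda/mu)^n
= (4/5)^3
= 0.5120

0.5120


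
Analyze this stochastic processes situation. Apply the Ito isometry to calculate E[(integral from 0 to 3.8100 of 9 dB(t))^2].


By Ito isometry: E[(int f dB)^2] = int f^2 dt
= 9^2 * 3.8100
= 81 * 3.8100 = 308.6100

308.6100


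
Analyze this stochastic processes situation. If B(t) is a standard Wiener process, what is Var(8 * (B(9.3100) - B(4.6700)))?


Var(alpha*(B(t)-B(s))) = alpha^2 * (t-s)
= 8^2 * (9.3100 - 4.6700)
= 64 * 4.6400
= 296.9600

296.9600


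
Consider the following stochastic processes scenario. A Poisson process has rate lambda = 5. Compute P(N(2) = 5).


P(N(t)=k) = (lambda*t)^k * exp(-lambda*t) / k!
lambda*t = 10
= 10^5 * exp(-10) / 5!
= 100000 * 4.5400e-05 / 120
= 0.0378

0.0378


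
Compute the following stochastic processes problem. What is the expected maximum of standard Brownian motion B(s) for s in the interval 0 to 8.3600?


E(max B(s)) = sqrt(2t/pi)
= sqrt(2*8.3600/pi)
= sqrt(5.3221)
= 2.3070

2.3070


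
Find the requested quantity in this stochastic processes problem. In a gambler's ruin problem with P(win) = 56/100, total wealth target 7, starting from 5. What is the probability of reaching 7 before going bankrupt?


Gambler's ruin formula:
r = q/p = 0.4400/0.5600 = 0.7857
P(win) = (1 - r^i)/(1 - r^N)
= (1 - 0.7857^5)/(1 - 0.7857^7)
= 0.8594

0.8594


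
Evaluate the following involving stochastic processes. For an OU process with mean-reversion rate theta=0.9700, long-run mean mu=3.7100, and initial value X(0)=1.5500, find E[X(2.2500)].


E[X(t)] = mu + (X(0) - mu)*exp(-theta*t)
= 3.7100 + (1.5500 - 3.7100)*exp(-0.9700*2.2500)
= 3.7100 + -2.1600 * 0.1128
= 3.4664

3.4664


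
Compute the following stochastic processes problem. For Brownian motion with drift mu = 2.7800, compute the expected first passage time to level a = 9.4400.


Expected first passage time = a/mu
= 9.4400/2.7800
= 3.3957

3.3957


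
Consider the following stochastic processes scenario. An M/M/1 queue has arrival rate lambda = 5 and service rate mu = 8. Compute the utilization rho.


rho = lambda/mu
= 5/8
= 0.6250

0.6250


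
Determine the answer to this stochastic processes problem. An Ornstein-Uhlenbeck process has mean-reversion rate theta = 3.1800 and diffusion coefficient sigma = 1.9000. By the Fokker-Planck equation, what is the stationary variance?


Stationary variance = sigma^2 / (2*theta)
= 1.9000^2 / (2*3.1800)
= 3.6100 / 6.3600
= 0.5676

0.5676


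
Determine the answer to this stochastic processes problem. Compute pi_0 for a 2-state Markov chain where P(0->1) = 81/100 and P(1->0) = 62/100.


Stationary distribution: pi_0 = p10/(p01+p10), pi_1 = p01/(p01+p10)
p01 = 0.8100, p10 = 0.6200
pi_0 = 0.4336

0.4336


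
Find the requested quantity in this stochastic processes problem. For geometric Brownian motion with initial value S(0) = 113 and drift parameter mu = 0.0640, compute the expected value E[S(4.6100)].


E[S(t)] = S(0) * exp(mu * t)
= 113 * exp(0.0640 * 4.6100)
= 113 * 1.3432
= 151.7793

151.7793


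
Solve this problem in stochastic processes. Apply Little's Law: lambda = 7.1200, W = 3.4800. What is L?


Little's Law: L = lambda * W
= 7.1200 * 3.4800
= 24.7776

24.7776


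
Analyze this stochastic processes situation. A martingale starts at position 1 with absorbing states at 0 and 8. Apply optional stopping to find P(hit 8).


By optional stopping theorem: E(M at tau) = M(0) = 1
P(hit 8)*8 + P(hit 0)*0 = 1
P(hit 8) = (1 - 0)/(8 - 0) = 1/8 = 0.1250

0.1250


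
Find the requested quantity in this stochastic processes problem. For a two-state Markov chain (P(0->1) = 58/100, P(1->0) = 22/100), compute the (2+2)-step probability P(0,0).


P^4 = P^2 * P^2
Computing via matrix multiplication of the transition matrix.
Entry (0,0) of P^4 = 0.2762

0.2762


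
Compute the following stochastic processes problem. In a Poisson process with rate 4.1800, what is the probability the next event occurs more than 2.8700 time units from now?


P(X > t) = exp(-lambda * t)
= exp(-4.1800 * 2.8700)
= exp(-11.9966) = 6.1651e-06

6.1651e-06


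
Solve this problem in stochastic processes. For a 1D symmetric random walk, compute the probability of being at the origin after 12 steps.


P(S(12) = 0) = C(12,6) / 4^6
= 924 / 4096
= 0.2256

0.2256


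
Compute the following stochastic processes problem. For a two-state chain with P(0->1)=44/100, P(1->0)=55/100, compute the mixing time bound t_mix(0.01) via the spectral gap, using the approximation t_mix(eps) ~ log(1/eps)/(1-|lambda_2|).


lambda_2 = |1 - p01 - p10| = |1 - 0.4400 - 0.5500| = 0.0100
t_mix ~ log(1/eps)/(1 - |lambda_2|)
= log(100)/(1 - 0.0100) = 4.6052/0.9900
= 4.6517

4.6517


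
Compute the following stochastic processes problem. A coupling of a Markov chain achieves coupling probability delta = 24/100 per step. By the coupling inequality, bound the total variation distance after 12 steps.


TV distance bound <= (1-delta)^n
= (1 - 0.2400)^12
= 0.7600^12
= 0.0371

0.0371


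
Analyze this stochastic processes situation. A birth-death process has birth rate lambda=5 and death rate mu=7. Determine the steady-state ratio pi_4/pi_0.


For birth-death process, pi_n/pi_0 = (lambda/mu)^n
= (5/7)^4
= 0.2603

0.2603


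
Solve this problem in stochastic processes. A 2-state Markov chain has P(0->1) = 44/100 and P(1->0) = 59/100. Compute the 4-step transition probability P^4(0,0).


Computing P^4 by matrix multiplication.
P = [[0.5600, 0.4400], [0.5900, 0.4100]]
After raising P to the power 4:
P^4(0,0) = 0.5728

0.5728


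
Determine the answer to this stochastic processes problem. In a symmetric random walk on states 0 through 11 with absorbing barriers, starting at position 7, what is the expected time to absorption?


For symmetric RW on 0,...,N with absorbing barriers, E(i) = i*(N-i)
E(7) = 7 * 4 = 28

28


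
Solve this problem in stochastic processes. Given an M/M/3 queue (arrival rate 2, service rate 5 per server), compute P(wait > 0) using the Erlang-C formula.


a = lambda/mu = 0.4000
rho = a/c = 0.1333
Erlang-C formula applied:
C(c,a) = 0.0082

0.0082


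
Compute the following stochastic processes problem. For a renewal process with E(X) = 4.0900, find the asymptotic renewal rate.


Long-run renewal rate = 1/E(X)
= 1/4.0900
= 0.2445

0.2445


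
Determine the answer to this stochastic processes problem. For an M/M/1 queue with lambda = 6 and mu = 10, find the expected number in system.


rho = 6/10 = 0.6000
L = rho/(1-rho)
= 0.6000/0.4000
= 1.5000

1.5000


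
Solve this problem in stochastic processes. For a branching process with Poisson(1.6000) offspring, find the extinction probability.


Since mu = 1.6000 > 1, extinction prob q < 1.
Solve s = exp(mu*(s-1)) iteratively.
q = 0.3580

0.3580


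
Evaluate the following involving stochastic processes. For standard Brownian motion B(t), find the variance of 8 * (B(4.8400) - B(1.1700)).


Var(alpha*(B(t)-B(s))) = alpha^2 * (t-s)
= 8^2 * (4.8400 - 1.1700)
= 64 * 3.6700
= 234.8800

234.8800


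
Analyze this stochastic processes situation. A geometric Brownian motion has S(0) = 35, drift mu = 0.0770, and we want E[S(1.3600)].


E[S(t)] = S(0) * exp(mu * t)
= 35 * exp(0.0770 * 1.3600)
= 35 * 1.1104
= 38.8640

38.8640


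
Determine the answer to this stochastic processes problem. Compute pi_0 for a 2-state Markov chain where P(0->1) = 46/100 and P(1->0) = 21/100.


Stationary distribution: pi_0 = p10/(p01+p10), pi_1 = p01/(p01+p10)
p01 = 0.4600, p10 = 0.2100
pi_0 = 0.3134

0.3134


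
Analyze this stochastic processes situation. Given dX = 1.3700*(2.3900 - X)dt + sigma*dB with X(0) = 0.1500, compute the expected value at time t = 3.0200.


E[X(t)] = mu + (X(0) - mu)*exp(-theta*t)
= 2.3900 + (0.1500 - 2.3900)*exp(-1.3700*3.0200)
= 2.3900 + -2.2400 * 0.0160
= 2.3542

2.3542


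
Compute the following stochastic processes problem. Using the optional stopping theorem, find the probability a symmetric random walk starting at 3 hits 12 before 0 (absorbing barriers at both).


By optional stopping theorem: E(M at tau) = M(0) = 3
P(hit 12)*12 + P(hit 0)*0 = 3
P(hit 12) = (3 - 0)/(12 - 0) = 1/4 = 0.2500

0.2500


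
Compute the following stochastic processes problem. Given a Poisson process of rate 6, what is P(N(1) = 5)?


P(N(t)=k) = (lambda*t)^k * exp(-lambda*t) / k!
lambda*t = 6
= 6^5 * exp(-6) / 5!
= 7776 * 0.0025 / 120
= 0.1606

0.1606


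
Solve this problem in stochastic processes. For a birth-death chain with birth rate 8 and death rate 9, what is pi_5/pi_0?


For birth-death process, pi_n/pi_0 = (lambda/mu)^n
= (8/9)^5
= 0.5549

0.5549


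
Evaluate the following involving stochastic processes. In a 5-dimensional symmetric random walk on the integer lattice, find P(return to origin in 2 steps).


P(return in 2 steps) = P(reverse first step) = 1/(2d)
= 1/10
= 0.1000

0.1000


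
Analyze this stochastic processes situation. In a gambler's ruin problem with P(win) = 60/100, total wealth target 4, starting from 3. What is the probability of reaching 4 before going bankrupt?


Gambler's ruin formula:
r = q/p = 0.4000/0.6000 = 0.6667
P(win) = (1 - r^i)/(1 - r^N)
= (1 - 0.6667^3)/(1 - 0.6667^4)
= 0.8769

0.8769


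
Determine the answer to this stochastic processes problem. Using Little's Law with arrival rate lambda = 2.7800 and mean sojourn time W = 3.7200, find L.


Little's Law: L = lambda * W
= 2.7800 * 3.7200
= 10.3416

10.3416


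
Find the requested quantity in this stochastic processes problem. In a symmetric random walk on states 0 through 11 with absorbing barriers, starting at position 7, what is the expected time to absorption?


For symmetric RW on 0,...,N with absorbing barriers, E(i) = i*(N-i)
E(7) = 7 * 4 = 28

28


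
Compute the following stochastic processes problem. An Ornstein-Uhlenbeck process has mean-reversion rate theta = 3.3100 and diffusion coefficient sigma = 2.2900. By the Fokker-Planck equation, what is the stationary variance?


Stationary variance = sigma^2 / (2*theta)
= 2.2900^2 / (2*3.3100)
= 5.2441 / 6.6200
= 0.7922

0.7922


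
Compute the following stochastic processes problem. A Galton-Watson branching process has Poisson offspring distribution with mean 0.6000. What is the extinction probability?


Since mu = 0.6000 <= 1, extinction probability = 1.

1.0000


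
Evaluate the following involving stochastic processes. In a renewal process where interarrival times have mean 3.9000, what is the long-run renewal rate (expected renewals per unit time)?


Long-run renewal rate = 1/E(X)
= 1/3.9000
= 0.2564

0.2564


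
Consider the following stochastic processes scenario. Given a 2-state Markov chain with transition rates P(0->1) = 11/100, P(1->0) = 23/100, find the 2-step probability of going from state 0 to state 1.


Computing P^2 by matrix multiplication.
P = [[0.8900, 0.1100], [0.2300, 0.7700]]
After raising P to the power 2:
P^2(0,1) = 0.1826

0.1826


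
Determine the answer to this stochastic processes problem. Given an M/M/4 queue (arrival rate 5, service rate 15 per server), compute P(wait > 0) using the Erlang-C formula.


a = lambda/mu = 0.3333
rho = a/c = 0.0833
Erlang-C formula applied:
C(c,a) = 4.0209e-04

4.0209e-04


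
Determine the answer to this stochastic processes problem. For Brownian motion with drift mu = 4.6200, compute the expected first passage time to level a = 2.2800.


Expected first passage time = a/mu
= 2.2800/4.6200
= 0.4935

0.4935


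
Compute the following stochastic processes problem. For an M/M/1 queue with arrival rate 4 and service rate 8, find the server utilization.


rho = lambda/mu
= 4/8
= 0.5000

0.5000


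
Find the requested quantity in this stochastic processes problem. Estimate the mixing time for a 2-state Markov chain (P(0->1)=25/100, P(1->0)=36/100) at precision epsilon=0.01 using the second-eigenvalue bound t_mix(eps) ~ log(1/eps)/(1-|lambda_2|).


lambda_2 = |1 - p01 - p10| = |1 - 0.2500 - 0.3600| = 0.3900
t_mix ~ log(1/eps)/(1 - |lambda_2|)
= log(100)/(1 - 0.3900) = 4.6052/0.6100
= 7.5495

7.5495


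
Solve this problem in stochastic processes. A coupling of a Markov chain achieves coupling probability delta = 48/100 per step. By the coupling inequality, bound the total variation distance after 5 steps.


TV distance bound <= (1-delta)^n
= (1 - 0.4800)^5
= 0.5200^5
= 0.0380

0.0380


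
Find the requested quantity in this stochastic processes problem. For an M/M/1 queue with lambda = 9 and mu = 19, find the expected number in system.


rho = 9/19 = 0.4737
L = rho/(1-rho)
= 0.4737/0.5263
= 0.9000

0.9000


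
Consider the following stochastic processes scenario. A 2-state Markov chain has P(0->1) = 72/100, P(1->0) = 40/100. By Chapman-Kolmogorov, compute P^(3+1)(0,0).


P^4 = P^3 * P^1
Computing via matrix multiplication of the transition matrix.
Entry (0,0) of P^4 = 0.3573

0.3573


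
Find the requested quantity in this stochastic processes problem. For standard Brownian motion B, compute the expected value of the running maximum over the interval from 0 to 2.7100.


E(max B(s)) = sqrt(2t/pi)
= sqrt(2*2.7100/pi)
= sqrt(1.7252)
= 1.3135

1.3135


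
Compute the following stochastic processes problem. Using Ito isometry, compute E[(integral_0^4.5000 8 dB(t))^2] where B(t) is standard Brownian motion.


By Ito isometry: E[(int f dB)^2] = int f^2 dt
= 8^2 * 4.5000
= 64 * 4.5000 = 288.0000

288.0000


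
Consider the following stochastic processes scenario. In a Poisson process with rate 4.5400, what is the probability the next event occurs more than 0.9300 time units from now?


P(X > t) = exp(-lambda * t)
= exp(-4.5400 * 0.9300)
= exp(-4.2222) = 0.0147

0.0147


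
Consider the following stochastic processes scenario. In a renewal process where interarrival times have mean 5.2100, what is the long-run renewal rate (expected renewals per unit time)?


Long-run renewal rate = 1/E(X)
= 1/5.2100
= 0.1919

0.1919


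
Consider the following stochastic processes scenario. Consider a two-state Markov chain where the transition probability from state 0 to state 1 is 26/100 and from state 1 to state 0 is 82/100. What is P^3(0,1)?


Computing P^3 by matrix multiplication.
P = [[0.7400, 0.2600], [0.8200, 0.1800]]
After raising P to the power 3:
P^3(0,1) = 0.2409

0.2409


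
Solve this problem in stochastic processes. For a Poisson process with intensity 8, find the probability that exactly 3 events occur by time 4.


P(N(t)=k) = (lambda*t)^k * exp(-lambda*t) / k!
lambda*t = 32
= 32^3 * exp(-32) / 3!
= 32768 * 1.2664e-14 / 6
= 6.9163e-11

6.9163e-11


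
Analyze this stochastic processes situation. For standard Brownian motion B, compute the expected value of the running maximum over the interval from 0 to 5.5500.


E(max B(s)) = sqrt(2t/pi)
= sqrt(2*5.5500/pi)
= sqrt(3.5332)
= 1.8797

1.8797


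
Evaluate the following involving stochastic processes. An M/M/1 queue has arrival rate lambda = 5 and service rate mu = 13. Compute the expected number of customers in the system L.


rho = 5/13 = 0.3846
L = rho/(1-rho)
= 0.3846/0.6154
= 0.6250

0.6250


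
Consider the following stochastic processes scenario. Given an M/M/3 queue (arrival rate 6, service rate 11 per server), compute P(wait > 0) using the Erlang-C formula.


a = lambda/mu = 0.5455
rho = a/c = 0.1818
Erlang-C formula applied:
C(c,a) = 0.0191

0.0191


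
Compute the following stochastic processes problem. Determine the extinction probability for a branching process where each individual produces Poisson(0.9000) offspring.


Since mu = 0.9000 <= 1, extinction probability = 1.

1.0000


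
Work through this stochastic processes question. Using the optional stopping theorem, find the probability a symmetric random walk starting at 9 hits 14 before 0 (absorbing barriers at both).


By optional stopping theorem: E(M at tau) = M(0) = 9
P(hit 14)*14 + P(hit 0)*0 = 9
P(hit 14) = (9 - 0)/(14 - 0) = 9/14 = 0.6429

0.6429


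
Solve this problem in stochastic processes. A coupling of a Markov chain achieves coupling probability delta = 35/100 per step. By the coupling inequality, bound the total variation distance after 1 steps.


TV distance bound <= (1-delta)^n
= (1 - 0.3500)^1
= 0.6500^1
= 0.6500

0.6500


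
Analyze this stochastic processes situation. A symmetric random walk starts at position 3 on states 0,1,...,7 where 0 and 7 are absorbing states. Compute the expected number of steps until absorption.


For symmetric RW on 0,...,N with absorbing barriers, E(i) = i*(N-i)
E(3) = 3 * 4 = 12

12


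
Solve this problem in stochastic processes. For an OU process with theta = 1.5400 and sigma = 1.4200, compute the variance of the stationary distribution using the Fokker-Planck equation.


Stationary variance = sigma^2 / (2*theta)
= 1.4200^2 / (2*1.5400)
= 2.0164 / 3.0800
= 0.6547

0.6547


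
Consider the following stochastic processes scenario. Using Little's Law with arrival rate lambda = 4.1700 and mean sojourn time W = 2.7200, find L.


Little's Law: L = lambda * W
= 4.1700 * 2.7200
= 11.3424

11.3424


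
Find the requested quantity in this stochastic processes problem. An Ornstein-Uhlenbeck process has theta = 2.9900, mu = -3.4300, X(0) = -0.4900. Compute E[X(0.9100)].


E[X(t)] = mu + (X(0) - mu)*exp(-theta*t)
= -3.4300 + (-0.4900 - -3.4300)*exp(-2.9900*0.9100)
= -3.4300 + 2.9400 * 0.0658
= -3.2365

-3.2365


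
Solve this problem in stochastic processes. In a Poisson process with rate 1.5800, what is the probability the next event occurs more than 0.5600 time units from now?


P(X > t) = exp(-lambda * t)
= exp(-1.5800 * 0.5600)
= exp(-0.8848) = 0.4128

0.4128


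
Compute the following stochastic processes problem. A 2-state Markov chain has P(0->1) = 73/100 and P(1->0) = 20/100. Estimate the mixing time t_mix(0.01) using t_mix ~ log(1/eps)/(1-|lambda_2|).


lambda_2 = |1 - p01 - p10| = |1 - 0.7300 - 0.2000| = 0.0700
t_mix ~ log(1/eps)/(1 - |lambda_2|)
= log(100)/(1 - 0.0700) = 4.6052/0.9300
= 4.9518

4.9518


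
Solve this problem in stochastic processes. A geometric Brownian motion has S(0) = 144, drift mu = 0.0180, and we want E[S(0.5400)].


E[S(t)] = S(0) * exp(mu * t)
= 144 * exp(0.0180 * 0.5400)
= 144 * 1.0098
= 145.4065

145.4065


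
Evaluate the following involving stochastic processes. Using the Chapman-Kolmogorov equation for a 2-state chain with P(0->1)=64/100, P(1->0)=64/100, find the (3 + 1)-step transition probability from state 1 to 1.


P^4 = P^3 * P^1
Computing via matrix multiplication of the transition matrix.
Entry (1,1) of P^4 = 0.5031

0.5031


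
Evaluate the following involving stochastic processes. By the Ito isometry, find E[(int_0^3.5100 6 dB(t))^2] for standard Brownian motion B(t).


By Ito isometry: E[(int f dB)^2] = int f^2 dt
= 6^2 * 3.5100
= 36 * 3.5100 = 126.3600

126.3600


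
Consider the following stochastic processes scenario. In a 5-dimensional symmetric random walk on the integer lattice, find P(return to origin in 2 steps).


P(return in 2 steps) = P(reverse first step) = 1/(2d)
= 1/10
= 0.1000

0.1000


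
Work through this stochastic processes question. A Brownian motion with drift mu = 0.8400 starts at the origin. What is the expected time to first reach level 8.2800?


Expected first passage time = a/mu
= 8.2800/0.8400
= 9.8571

9.8571
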